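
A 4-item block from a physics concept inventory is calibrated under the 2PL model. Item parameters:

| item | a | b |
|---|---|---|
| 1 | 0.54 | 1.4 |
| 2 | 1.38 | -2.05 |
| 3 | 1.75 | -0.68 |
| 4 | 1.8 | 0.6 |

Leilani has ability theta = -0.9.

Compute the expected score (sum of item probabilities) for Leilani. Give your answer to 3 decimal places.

1.522

P(theta) = 1 / (1 + exp(−a(theta − b)))
P_1 = 1/(1+e^{1.2420}) = 0.2241
P_2 = 1/(1+e^{-1.5870}) = 0.8302
P_3 = 1/(1+e^{0.3850}) = 0.4049
P_4 = 1/(1+e^{2.7000}) = 0.0630
E[score] = 0.2241 + 0.8302 + 0.4049 + 0.0630 = 1.5222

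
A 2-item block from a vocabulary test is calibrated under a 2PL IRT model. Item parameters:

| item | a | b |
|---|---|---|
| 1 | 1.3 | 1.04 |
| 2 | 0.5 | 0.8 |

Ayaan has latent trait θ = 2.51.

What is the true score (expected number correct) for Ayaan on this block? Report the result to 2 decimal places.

P(θ) = 1 / (1 + exp(−a(θ − b)))
P_1 = 1/(1+e^{-1.9110}) = 0.8711
P_2 = 1/(1+e^{-0.8550}) = 0.7016
E[score] = 0.8711 + 0.7016 = 1.5727

1.57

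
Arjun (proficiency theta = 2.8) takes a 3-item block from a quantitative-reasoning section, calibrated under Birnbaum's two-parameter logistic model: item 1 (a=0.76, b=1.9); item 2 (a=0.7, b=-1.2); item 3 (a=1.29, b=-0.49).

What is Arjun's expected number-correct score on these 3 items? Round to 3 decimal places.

P(theta) = 1 / (1 + exp(−a(theta − b)))
P_1 = 1/(1+e^{-0.6840}) = 0.6646
P_2 = 1/(1+e^{-2.8000}) = 0.9427
P_3 = 1/(1+e^{-4.2441}) = 0.9859
E[score] = 0.6646 + 0.9427 + 0.9859 = 2.5932

2.593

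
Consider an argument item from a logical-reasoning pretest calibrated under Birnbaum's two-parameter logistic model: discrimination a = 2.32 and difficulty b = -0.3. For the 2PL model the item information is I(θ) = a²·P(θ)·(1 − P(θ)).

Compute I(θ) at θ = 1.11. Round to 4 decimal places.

P = 1/(1+e^{-3.2712}) = 0.9634
P(1−P) = 0.9634 × 0.0366 = 0.0352
I = a² × P(1−P) = 2.32² × 0.0352 = 0.18965

0.1896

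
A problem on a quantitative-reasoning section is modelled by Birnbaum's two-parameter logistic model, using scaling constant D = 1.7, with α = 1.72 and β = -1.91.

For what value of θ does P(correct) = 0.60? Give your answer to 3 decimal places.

P(θ) = 1 / (1 + exp(−D·α(θ − β)))
logit = ln(0.6000/0.4000) = 0.4055
θ = β + logit/(1.7·α) = -1.91 + 0.4055/2.9240 = -1.7713

-1.771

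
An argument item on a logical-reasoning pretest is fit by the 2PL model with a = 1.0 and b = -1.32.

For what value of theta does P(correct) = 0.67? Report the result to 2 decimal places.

P(theta) = 1 / (1 + exp(−a(theta − b)))
logit = ln(0.6700/0.3300) = 0.7082
theta = b + logit/(a) = -1.32 + 0.7082/1.0000 = -0.6118

-0.61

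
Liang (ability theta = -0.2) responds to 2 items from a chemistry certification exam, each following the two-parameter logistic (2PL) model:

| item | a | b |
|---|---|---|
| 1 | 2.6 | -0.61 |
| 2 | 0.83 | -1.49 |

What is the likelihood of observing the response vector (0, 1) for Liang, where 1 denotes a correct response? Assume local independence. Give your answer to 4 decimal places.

P(theta) = 1 / (1 + exp(−a(theta − b)))
P_1 = 1/(1+e^{-1.0660}) = 0.7438
P_2 = 1/(1+e^{-1.0707}) = 0.7447
L = (1−P_1) × P_2 = 0.2562 × 0.7447 = 0.19077

0.1908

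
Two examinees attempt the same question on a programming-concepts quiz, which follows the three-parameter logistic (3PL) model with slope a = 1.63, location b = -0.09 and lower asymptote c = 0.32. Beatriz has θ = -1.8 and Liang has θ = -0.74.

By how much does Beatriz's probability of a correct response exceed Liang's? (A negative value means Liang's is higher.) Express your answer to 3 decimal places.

P(θ) = c + (1 − c) · 1 / (1 + exp(−a(θ − b)))
P(Beatriz) = 0.3594  [exponent -2.7873]
P(Liang) = 0.4950  [exponent -1.0595]
Difference = 0.3594 − 0.4950 = -0.1356

-0.136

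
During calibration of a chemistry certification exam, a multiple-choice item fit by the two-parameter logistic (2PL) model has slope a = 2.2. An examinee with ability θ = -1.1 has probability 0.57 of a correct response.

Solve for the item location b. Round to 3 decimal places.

P(θ) = 1 / (1 + exp(−a(θ − b)))
logit(0.57) = ln(0.57/0.43) = 0.2819
b = θ − logit/(a) = -1.1 − 0.2819/2.2000 = -1.2281

-1.228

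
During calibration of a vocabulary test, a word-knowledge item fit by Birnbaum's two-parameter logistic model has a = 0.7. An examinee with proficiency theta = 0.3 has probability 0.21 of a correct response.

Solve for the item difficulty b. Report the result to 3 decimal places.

2.193

P(theta) = 1 / (1 + exp(−a(theta − b)))
logit(0.21) = ln(0.21/0.79) = -1.3249
b = theta − logit/(a) = 0.3 − (-1.3249)/0.7000 = 2.1928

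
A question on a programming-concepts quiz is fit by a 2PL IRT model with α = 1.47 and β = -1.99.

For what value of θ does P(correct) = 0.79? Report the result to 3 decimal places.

P(θ) = 1 / (1 + exp(−α(θ − β)))
logit = ln(0.7900/0.2100) = 1.3249
θ = β + logit/(α) = -1.99 + 1.3249/1.4700 = -1.0887

-1.089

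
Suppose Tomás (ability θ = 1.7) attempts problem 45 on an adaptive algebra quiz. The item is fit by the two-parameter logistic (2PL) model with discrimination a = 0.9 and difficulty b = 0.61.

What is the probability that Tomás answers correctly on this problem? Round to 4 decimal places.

P(θ) = 1 / (1 + exp(−a(θ − b)))
Exponent: 0.9 × (1.7 − 0.61) = 0.9810
1/(1 + e^{-0.9810}) = 0.7273

0.7273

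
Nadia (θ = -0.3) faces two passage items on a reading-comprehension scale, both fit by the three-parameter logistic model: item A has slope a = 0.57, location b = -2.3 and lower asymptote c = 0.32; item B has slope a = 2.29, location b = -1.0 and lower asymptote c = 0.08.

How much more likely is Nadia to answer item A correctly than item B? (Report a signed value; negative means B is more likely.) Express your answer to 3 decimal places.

P(θ) = c + (1 − c) · 1 / (1 + exp(−a(θ − b)))
P_A = 0.8352
P_B = 0.8458
P_A − P_B = -0.0106

-0.011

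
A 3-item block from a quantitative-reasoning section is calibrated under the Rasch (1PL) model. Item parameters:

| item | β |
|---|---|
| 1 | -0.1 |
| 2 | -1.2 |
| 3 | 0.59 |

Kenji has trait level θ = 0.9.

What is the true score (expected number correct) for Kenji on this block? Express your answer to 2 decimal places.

P(θ) = 1 / (1 + exp(−(θ − β)))
P_1 = 1/(1+e^{-1.0000}) = 0.7311
P_2 = 1/(1+e^{-2.1000}) = 0.8909
P_3 = 1/(1+e^{-0.3100}) = 0.5769
E[score] = 0.7311 + 0.8909 + 0.5769 = 2.1988

2.20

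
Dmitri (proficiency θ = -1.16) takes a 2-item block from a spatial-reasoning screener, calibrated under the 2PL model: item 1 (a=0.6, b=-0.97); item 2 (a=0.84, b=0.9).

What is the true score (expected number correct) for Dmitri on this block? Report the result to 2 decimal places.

P(θ) = 1 / (1 + exp(−a(θ − b)))
P_1 = 1/(1+e^{0.1140}) = 0.4715
P_2 = 1/(1+e^{1.7304}) = 0.1505
E[score] = 0.4715 + 0.1505 = 0.6221

0.62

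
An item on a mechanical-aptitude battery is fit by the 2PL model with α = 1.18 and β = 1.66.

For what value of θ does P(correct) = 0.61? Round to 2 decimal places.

2.04

P(θ) = 1 / (1 + exp(−α(θ − β)))
logit = ln(0.6100/0.3900) = 0.4473
θ = β + logit/(α) = 1.66 + 0.4473/1.1800 = 2.0391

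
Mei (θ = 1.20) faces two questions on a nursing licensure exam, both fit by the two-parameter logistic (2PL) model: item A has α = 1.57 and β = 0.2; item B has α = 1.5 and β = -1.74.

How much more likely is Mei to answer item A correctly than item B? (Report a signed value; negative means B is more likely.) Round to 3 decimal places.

P(θ) = 1 / (1 + exp(−α(θ − β)))
P_A = 0.8278
P_B = 0.9880
P_A − P_B = -0.1602

-0.160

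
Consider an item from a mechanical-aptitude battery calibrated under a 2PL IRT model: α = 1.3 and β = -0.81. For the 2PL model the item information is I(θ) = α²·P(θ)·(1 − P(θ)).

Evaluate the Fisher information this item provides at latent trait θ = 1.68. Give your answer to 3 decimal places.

P = 1/(1+e^{-3.2370}) = 0.9622
P(1−P) = 0.9622 × 0.0378 = 0.0364
I = α² × P(1−P) = 1.3² × 0.0364 = 0.06146

0.061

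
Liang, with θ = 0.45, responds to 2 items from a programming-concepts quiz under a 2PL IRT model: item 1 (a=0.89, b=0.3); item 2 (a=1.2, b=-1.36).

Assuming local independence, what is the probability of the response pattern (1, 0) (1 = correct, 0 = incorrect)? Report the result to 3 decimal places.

0.055

P(θ) = 1 / (1 + exp(−a(θ − b)))
P_1 = 1/(1+e^{-0.1335}) = 0.5333
P_2 = 1/(1+e^{-2.1720}) = 0.8977
L = P_1 × (1−P_2) = 0.5333 × 0.1023 = 0.05456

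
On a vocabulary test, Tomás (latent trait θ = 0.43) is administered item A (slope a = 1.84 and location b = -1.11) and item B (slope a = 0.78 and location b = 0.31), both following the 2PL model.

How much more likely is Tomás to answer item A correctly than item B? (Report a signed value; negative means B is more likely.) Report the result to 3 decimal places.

0.421

P(θ) = 1 / (1 + exp(−a(θ − b)))
P_A = 0.9445
P_B = 0.5234
P_A − P_B = 0.4211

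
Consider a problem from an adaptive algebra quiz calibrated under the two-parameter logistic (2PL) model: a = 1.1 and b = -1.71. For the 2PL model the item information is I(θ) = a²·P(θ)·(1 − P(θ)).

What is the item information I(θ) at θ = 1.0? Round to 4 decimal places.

P = 1/(1+e^{-2.9810}) = 0.9517
P(1−P) = 0.9517 × 0.0483 = 0.0460
I = a² × P(1−P) = 1.1² × 0.0460 = 0.05561

0.0556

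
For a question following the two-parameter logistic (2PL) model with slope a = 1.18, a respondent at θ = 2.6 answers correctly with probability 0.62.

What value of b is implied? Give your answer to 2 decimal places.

2.19

P(θ) = 1 / (1 + exp(−a(θ − b)))
logit(0.62) = ln(0.62/0.38) = 0.4895
b = θ − logit/(a) = 2.6 − 0.4895/1.1800 = 2.1851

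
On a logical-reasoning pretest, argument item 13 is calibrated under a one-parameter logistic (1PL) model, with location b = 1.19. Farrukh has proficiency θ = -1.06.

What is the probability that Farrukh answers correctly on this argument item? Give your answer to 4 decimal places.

P(θ) = 1 / (1 + exp(−(θ − b)))
Exponent: (-1.06 − 1.19) = -2.2500
1/(1 + e^{2.2500}) = 0.0953
P = 0.0953

0.0953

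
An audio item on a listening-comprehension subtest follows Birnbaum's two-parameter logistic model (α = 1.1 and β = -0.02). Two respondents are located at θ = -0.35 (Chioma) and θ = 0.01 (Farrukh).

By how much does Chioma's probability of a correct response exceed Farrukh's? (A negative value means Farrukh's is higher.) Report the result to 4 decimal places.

P(θ) = 1 / (1 + exp(−α(θ − β)))
P(Chioma) = 0.4102  [exponent -0.3630]
P(Farrukh) = 0.5082  [exponent 0.0330]
Difference = 0.4102 − 0.5082 = -0.0980

-0.0980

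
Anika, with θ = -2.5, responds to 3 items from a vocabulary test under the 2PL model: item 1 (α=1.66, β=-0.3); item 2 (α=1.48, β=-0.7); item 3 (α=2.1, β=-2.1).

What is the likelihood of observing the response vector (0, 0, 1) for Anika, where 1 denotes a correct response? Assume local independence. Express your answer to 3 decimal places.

0.275

P(θ) = 1 / (1 + exp(−α(θ − β)))
P_1 = 1/(1+e^{3.6520}) = 0.0253
P_2 = 1/(1+e^{2.6640}) = 0.0651
P_3 = 1/(1+e^{0.8400}) = 0.3015
L = (1−P_1) × (1−P_2) × P_3 = 0.9747 × 0.9349 × 0.3015 = 0.27477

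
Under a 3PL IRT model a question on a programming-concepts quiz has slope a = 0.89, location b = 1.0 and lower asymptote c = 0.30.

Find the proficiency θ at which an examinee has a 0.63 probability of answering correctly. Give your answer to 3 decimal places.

P(θ) = c + (1 − c) · 1 / (1 + exp(−a(θ − b)))
Remove guessing floor: (0.63 − 0.30)/(1 − 0.30) = 0.4714
logit = ln(0.4714/0.5286) = -0.1144
θ = b + logit/(a) = 1.0 + (-0.1144)/0.8900 = 0.8714

0.871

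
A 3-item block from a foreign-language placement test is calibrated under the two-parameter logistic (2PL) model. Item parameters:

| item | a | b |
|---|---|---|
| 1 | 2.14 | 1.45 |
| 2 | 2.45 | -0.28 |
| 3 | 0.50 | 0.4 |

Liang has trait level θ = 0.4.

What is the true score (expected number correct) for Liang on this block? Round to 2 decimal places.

P(θ) = 1 / (1 + exp(−a(θ − b)))
P_1 = 1/(1+e^{2.2470}) = 0.0956
P_2 = 1/(1+e^{-1.6660}) = 0.8410
P_3 = 1/(1+e^{0.0000}) = 0.5000
E[score] = 0.0956 + 0.8410 + 0.5000 = 1.4367

1.44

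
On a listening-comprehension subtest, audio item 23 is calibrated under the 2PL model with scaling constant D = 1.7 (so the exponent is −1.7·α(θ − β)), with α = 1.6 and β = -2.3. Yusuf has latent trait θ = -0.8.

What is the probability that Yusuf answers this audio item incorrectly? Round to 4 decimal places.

P(θ) = 1 / (1 + exp(−D·α(θ − β)))
Exponent: 1.7 × 1.6 × (-0.8 − (-2.3)) = 4.0800
1/(1 + e^{-4.0800}) = 0.9834
P = 0.9834
P(incorrect) = 1 − 0.9834 = 0.0166

0.0166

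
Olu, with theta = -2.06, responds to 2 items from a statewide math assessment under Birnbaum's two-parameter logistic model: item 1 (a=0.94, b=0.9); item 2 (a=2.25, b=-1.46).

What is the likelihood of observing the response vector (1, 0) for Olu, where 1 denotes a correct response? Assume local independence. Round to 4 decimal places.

0.0463

P(theta) = 1 / (1 + exp(−a(theta − b)))
P_1 = 1/(1+e^{2.7824}) = 0.0583
P_2 = 1/(1+e^{1.3500}) = 0.2059
L = P_1 × (1−P_2) = 0.0583 × 0.7941 = 0.04628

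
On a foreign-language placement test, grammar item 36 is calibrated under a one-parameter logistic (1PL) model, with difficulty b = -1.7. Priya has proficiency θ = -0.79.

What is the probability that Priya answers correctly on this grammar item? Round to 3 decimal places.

0.713

P(θ) = 1 / (1 + exp(−(θ − b)))
Exponent: (-0.79 − (-1.7)) = 0.9100
1/(1 + e^{-0.9100}) = 0.7130
P = 0.7130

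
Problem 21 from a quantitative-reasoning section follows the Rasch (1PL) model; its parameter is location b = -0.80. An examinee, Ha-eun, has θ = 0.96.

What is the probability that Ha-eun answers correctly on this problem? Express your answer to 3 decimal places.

0.853

P(θ) = 1 / (1 + exp(−(θ − b)))
Exponent: (0.96 − (-0.80)) = 1.7600
1/(1 + e^{-1.7600}) = 0.8532
P = 0.8532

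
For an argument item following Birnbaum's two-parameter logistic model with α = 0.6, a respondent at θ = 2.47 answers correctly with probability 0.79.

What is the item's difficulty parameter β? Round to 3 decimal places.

P(θ) = 1 / (1 + exp(−α(θ − β)))
logit(0.79) = ln(0.79/0.21) = 1.3249
β = θ − logit/(α) = 2.47 − 1.3249/0.6000 = 0.2618

0.262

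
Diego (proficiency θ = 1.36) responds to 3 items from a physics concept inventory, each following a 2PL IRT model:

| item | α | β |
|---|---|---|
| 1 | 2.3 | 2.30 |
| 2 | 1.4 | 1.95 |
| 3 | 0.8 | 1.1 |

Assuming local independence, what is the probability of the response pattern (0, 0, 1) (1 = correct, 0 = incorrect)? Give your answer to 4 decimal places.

P(θ) = 1 / (1 + exp(−α(θ − β)))
P_1 = 1/(1+e^{2.1620}) = 0.1032
P_2 = 1/(1+e^{0.8260}) = 0.3045
P_3 = 1/(1+e^{-0.2080}) = 0.5518
L = (1−P_1) × (1−P_2) × P_3 = 0.8968 × 0.6955 × 0.5518 = 0.34418

0.3442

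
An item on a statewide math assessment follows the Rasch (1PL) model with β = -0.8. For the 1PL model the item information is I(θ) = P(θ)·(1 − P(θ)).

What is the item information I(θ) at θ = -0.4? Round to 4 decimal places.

0.2403

P = 1/(1+e^{-0.4000}) = 0.5987
P(1−P) = 0.5987 × 0.4013 = 0.2403
I = P(1−P) = 0.24026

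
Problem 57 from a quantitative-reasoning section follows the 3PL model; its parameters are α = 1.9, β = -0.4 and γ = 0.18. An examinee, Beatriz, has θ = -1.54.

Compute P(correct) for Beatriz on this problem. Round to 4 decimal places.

P(θ) = γ + (1 − γ) · 1 / (1 + exp(−α(θ − β)))
Exponent: 1.9 × (-1.54 − (-0.4)) = -2.1660
1/(1 + e^{2.1660}) = 0.1028
P = 0.18 + 0.82 × 0.1028 = 0.2643

0.2643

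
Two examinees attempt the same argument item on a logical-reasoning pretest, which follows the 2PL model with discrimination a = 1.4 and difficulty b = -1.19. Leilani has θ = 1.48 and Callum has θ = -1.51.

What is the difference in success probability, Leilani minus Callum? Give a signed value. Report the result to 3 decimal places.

P(θ) = 1 / (1 + exp(−a(θ − b)))
P(Leilani) = 0.9768  [exponent 3.7380]
P(Callum) = 0.3898  [exponent -0.4480]
Difference = 0.9768 − 0.3898 = 0.5869

0.587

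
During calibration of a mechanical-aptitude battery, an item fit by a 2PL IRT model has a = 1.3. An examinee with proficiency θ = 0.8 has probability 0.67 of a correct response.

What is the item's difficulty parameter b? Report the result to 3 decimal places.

P(θ) = 1 / (1 + exp(−a(θ − b)))
logit(0.67) = ln(0.67/0.33) = 0.7082
b = θ − logit/(a) = 0.8 − 0.7082/1.3000 = 0.2552

0.255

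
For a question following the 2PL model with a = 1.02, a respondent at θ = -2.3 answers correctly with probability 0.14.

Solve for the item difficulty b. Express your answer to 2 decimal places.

P(θ) = 1 / (1 + exp(−a(θ − b)))
logit(0.14) = ln(0.14/0.86) = -1.8153
b = θ − logit/(a) = -2.3 − (-1.8153)/1.0200 = -0.5203

-0.52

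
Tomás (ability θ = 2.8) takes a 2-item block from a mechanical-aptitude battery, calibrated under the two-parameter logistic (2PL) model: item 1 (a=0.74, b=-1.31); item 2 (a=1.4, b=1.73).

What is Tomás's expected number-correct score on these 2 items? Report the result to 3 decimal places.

P(θ) = 1 / (1 + exp(−a(θ − b)))
P_1 = 1/(1+e^{-3.0414}) = 0.9544
P_2 = 1/(1+e^{-1.4980}) = 0.8173
E[score] = 0.9544 + 0.8173 = 1.7717

1.772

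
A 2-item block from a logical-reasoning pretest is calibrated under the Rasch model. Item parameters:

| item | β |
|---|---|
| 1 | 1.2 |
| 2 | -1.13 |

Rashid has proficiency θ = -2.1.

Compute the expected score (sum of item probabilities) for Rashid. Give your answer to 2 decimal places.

0.31

P(θ) = 1 / (1 + exp(−(θ − β)))
P_1 = 1/(1+e^{3.3000}) = 0.0356
P_2 = 1/(1+e^{0.9700}) = 0.2749
E[score] = 0.0356 + 0.2749 = 0.3105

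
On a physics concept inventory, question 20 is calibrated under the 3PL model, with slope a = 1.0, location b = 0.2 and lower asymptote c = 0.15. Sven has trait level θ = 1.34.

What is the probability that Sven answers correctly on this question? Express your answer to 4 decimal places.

P(θ) = c + (1 − c) · 1 / (1 + exp(−a(θ − b)))
Exponent: 1.0 × (1.34 − 0.2) = 1.1400
1/(1 + e^{-1.1400}) = 0.7577
P = 0.15 + 0.85 × 0.7577 = 0.7940

0.7940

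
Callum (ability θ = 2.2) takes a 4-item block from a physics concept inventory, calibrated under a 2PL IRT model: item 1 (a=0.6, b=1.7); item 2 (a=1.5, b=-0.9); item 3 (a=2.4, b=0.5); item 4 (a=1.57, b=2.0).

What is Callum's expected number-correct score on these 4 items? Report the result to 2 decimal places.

3.13

P(θ) = 1 / (1 + exp(−a(θ − b)))
P_1 = 1/(1+e^{-0.3000}) = 0.5744
P_2 = 1/(1+e^{-4.6500}) = 0.9905
P_3 = 1/(1+e^{-4.0800}) = 0.9834
P_4 = 1/(1+e^{-0.3140}) = 0.5779
E[score] = 0.5744 + 0.9905 + 0.9834 + 0.5779 = 3.1262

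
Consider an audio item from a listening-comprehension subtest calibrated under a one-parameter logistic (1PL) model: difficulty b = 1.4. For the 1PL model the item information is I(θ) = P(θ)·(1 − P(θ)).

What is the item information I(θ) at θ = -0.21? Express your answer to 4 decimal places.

P = 1/(1+e^{1.6100}) = 0.1666
P(1−P) = 0.1666 × 0.8334 = 0.1388
I = P(1−P) = 0.13884

0.1388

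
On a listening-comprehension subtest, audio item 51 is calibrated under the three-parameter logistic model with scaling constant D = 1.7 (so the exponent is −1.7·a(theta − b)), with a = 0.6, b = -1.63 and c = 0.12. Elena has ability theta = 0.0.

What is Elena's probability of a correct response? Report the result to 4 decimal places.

0.8597

P(theta) = c + (1 − c) · 1 / (1 + exp(−D·a(theta − b)))
Exponent: 1.7 × 0.6 × (0.0 − (-1.63)) = 1.6626
1/(1 + e^{-1.6626}) = 0.8406
P = 0.12 + 0.88 × 0.8406 = 0.8597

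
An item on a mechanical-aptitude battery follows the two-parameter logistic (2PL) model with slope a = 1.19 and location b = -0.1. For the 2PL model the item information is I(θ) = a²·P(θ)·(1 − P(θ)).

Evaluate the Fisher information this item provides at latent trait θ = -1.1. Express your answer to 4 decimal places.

0.2533

P = 1/(1+e^{1.1900}) = 0.2333
P(1−P) = 0.2333 × 0.7667 = 0.1788
I = a² × P(1−P) = 1.19² × 0.1788 = 0.25327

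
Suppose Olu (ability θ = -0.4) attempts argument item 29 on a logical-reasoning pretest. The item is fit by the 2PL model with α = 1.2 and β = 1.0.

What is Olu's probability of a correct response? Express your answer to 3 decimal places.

P(θ) = 1 / (1 + exp(−α(θ − β)))
Exponent: 1.2 × (-0.4 − 1.0) = -1.6800
1/(1 + e^{1.6800}) = 0.1571

0.157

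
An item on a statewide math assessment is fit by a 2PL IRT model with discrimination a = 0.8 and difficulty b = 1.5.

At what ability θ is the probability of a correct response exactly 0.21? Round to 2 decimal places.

P(θ) = 1 / (1 + exp(−a(θ − b)))
logit = ln(0.2100/0.7900) = -1.3249
θ = b + logit/(a) = 1.5 + (-1.3249)/0.8000 = -0.1562

-0.16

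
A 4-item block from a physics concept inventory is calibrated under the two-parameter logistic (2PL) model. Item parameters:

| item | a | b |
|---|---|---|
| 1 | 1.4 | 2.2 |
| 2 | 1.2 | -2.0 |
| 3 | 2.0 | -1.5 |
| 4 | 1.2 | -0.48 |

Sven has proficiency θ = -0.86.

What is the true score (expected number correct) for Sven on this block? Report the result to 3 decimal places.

1.981

P(θ) = 1 / (1 + exp(−a(θ − b)))
P_1 = 1/(1+e^{4.2840}) = 0.0136
P_2 = 1/(1+e^{-1.3680}) = 0.7971
P_3 = 1/(1+e^{-1.2800}) = 0.7824
P_4 = 1/(1+e^{0.4560}) = 0.3879
E[score] = 0.0136 + 0.7971 + 0.7824 + 0.3879 = 1.9810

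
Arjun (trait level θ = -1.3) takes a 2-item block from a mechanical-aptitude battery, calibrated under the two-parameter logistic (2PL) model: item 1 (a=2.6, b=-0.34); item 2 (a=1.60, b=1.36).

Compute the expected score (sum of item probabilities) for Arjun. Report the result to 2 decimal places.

P(θ) = 1 / (1 + exp(−a(θ − b)))
P_1 = 1/(1+e^{2.4960}) = 0.0761
P_2 = 1/(1+e^{4.2560}) = 0.0140
E[score] = 0.0761 + 0.0140 = 0.0901

0.09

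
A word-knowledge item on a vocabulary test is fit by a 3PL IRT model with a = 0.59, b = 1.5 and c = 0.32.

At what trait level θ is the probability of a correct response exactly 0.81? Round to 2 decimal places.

P(θ) = c + (1 − c) · 1 / (1 + exp(−a(θ − b)))
Remove guessing floor: (0.81 − 0.32)/(1 − 0.32) = 0.7206
logit = ln(0.7206/0.2794) = 0.9474
θ = b + logit/(a) = 1.5 + 0.9474/0.5900 = 3.1057

3.11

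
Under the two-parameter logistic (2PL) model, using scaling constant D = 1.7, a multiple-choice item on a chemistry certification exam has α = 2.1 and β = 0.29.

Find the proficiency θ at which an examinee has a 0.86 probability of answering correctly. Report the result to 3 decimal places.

0.798

P(θ) = 1 / (1 + exp(−D·α(θ − β)))
logit = ln(0.8600/0.1400) = 1.8153
θ = β + logit/(1.7·α) = 0.29 + 1.8153/3.5700 = 0.7985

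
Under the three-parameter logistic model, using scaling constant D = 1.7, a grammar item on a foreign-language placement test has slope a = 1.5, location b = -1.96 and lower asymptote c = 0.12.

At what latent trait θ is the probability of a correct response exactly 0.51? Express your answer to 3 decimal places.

P(θ) = c + (1 − c) · 1 / (1 + exp(−D·a(θ − b)))
Remove guessing floor: (0.51 − 0.12)/(1 − 0.12) = 0.4432
logit = ln(0.4432/0.5568) = -0.2283
θ = b + logit/(1.7·a) = -1.96 + (-0.2283)/2.5500 = -2.0495

-2.050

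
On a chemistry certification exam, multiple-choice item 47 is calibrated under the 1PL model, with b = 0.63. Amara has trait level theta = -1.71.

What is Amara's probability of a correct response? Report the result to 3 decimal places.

P(theta) = 1 / (1 + exp(−(theta − b)))
Exponent: (-1.71 − 0.63) = -2.3400
1/(1 + e^{2.3400}) = 0.0879
P = 0.0879

0.088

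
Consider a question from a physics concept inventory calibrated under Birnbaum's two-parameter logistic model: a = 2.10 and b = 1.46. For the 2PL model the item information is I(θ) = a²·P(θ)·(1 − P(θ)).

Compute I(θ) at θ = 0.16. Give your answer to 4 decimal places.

0.2535

P = 1/(1+e^{2.7300}) = 0.0612
P(1−P) = 0.0612 × 0.9388 = 0.0575
I = a² × P(1−P) = 2.10² × 0.0575 = 0.25348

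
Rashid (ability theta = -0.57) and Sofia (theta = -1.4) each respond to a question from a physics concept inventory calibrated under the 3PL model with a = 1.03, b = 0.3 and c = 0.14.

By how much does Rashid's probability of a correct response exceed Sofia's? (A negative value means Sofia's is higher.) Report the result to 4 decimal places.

0.1221

P(theta) = c + (1 − c) · 1 / (1 + exp(−a(theta − b)))
P(Rashid) = 0.3893  [exponent -0.8961]
P(Sofia) = 0.2672  [exponent -1.7510]
Difference = 0.3893 − 0.2672 = 0.1221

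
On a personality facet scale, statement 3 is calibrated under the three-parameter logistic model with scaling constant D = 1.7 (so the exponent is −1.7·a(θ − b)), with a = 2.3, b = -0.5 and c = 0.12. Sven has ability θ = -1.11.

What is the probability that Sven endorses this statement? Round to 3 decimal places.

P(θ) = c + (1 − c) · 1 / (1 + exp(−D·a(θ − b)))
Exponent: 1.7 × 2.3 × (-1.11 − (-0.5)) = -2.3851
1/(1 + e^{2.3851}) = 0.0843
P = 0.12 + 0.88 × 0.0843 = 0.1942

0.194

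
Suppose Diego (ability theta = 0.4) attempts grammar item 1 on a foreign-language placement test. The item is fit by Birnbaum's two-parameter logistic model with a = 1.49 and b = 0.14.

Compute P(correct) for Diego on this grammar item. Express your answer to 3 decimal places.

P(theta) = 1 / (1 + exp(−a(theta − b)))
Exponent: 1.49 × (0.4 − 0.14) = 0.3874
1/(1 + e^{-0.3874}) = 0.5957

0.596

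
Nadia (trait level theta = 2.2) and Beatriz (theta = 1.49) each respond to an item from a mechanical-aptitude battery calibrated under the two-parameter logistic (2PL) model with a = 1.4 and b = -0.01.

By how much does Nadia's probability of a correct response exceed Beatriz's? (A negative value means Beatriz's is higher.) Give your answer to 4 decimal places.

P(theta) = 1 / (1 + exp(−a(theta − b)))
P(Nadia) = 0.9566  [exponent 3.0940]
P(Beatriz) = 0.8909  [exponent 2.1000]
Difference = 0.9566 − 0.8909 = 0.0657

0.0657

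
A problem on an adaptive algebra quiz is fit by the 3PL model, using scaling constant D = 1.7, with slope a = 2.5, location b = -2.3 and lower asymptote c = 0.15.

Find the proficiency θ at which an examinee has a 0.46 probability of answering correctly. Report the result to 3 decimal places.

P(θ) = c + (1 − c) · 1 / (1 + exp(−D·a(θ − b)))
Remove guessing floor: (0.46 − 0.15)/(1 − 0.15) = 0.3647
logit = ln(0.3647/0.6353) = -0.5550
θ = b + logit/(1.7·a) = -2.3 + (-0.5550)/4.2500 = -2.4306

-2.431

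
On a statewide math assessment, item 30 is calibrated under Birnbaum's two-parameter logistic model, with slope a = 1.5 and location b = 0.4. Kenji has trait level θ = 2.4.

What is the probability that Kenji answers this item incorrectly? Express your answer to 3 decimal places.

P(θ) = 1 / (1 + exp(−a(θ − b)))
Exponent: 1.5 × (2.4 − 0.4) = 3.0000
1/(1 + e^{-3.0000}) = 0.9526
P(incorrect) = 1 − 0.9526 = 0.0474

0.047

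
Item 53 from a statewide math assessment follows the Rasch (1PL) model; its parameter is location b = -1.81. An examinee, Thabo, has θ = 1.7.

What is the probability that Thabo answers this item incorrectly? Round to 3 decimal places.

0.029

P(θ) = 1 / (1 + exp(−(θ − b)))
Exponent: (1.7 − (-1.81)) = 3.5100
1/(1 + e^{-3.5100}) = 0.9710
P = 0.9710
P(incorrect) = 1 − 0.9710 = 0.0290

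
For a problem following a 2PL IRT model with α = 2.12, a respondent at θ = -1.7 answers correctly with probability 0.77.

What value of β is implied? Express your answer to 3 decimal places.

P(θ) = 1 / (1 + exp(−α(θ − β)))
logit(0.77) = ln(0.77/0.23) = 1.2083
β = θ − logit/(α) = -1.7 − 1.2083/2.1200 = -2.2700

-2.270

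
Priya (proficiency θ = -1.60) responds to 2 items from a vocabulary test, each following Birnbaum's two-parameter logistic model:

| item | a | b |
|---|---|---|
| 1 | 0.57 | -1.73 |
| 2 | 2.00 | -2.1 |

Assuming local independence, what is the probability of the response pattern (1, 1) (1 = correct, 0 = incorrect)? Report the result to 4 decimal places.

P(θ) = 1 / (1 + exp(−a(θ − b)))
P_1 = 1/(1+e^{-0.0741}) = 0.5185
P_2 = 1/(1+e^{-1.0000}) = 0.7311
L = P_1 × P_2 = 0.5185 × 0.7311 = 0.37907

0.3791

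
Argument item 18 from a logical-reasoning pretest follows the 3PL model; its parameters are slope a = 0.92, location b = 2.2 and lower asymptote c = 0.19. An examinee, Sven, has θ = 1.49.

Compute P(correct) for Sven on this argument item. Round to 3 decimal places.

0.467

P(θ) = c + (1 − c) · 1 / (1 + exp(−a(θ − b)))
Exponent: 0.92 × (1.49 − 2.2) = -0.6532
1/(1 + e^{0.6532}) = 0.3423
P = 0.19 + 0.81 × 0.3423 = 0.4672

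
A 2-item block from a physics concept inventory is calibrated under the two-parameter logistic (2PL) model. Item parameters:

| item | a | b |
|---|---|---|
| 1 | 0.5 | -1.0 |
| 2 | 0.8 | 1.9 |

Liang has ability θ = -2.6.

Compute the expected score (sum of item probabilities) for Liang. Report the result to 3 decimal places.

P(θ) = 1 / (1 + exp(−a(θ − b)))
P_1 = 1/(1+e^{0.8000}) = 0.3100
P_2 = 1/(1+e^{3.6000}) = 0.0266
E[score] = 0.3100 + 0.0266 = 0.3366

0.337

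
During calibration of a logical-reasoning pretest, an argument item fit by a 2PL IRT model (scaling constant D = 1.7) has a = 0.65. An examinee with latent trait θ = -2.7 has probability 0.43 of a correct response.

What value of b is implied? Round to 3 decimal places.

P(θ) = 1 / (1 + exp(−D·a(θ − b)))
logit(0.43) = ln(0.43/0.57) = -0.2819
b = θ − logit/(1.7·a) = -2.7 − (-0.2819)/1.1050 = -2.4449

-2.445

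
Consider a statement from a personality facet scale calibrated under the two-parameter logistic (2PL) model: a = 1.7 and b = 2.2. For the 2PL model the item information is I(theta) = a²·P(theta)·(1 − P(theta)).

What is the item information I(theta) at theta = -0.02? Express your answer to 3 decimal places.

0.063

P = 1/(1+e^{3.7740}) = 0.0224
P(1−P) = 0.0224 × 0.9776 = 0.0219
I = a² × P(1−P) = 1.7² × 0.0219 = 0.06341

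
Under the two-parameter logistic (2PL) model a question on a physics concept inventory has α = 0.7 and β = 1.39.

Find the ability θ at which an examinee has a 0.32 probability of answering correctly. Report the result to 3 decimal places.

0.313

P(θ) = 1 / (1 + exp(−α(θ − β)))
logit = ln(0.3200/0.6800) = -0.7538
θ = β + logit/(α) = 1.39 + (-0.7538)/0.7000 = 0.3132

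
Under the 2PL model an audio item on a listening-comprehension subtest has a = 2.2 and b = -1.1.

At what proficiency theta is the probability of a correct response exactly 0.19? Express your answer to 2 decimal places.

-1.76

P(theta) = 1 / (1 + exp(−a(theta − b)))
logit = ln(0.1900/0.8100) = -1.4500
theta = b + logit/(a) = -1.1 + (-1.4500)/2.2000 = -1.7591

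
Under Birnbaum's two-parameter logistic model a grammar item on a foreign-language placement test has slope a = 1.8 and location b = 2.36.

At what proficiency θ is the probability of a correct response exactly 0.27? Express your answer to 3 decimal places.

P(θ) = 1 / (1 + exp(−a(θ − b)))
logit = ln(0.2700/0.7300) = -0.9946
θ = b + logit/(a) = 2.36 + (-0.9946)/1.8000 = 1.8074

1.807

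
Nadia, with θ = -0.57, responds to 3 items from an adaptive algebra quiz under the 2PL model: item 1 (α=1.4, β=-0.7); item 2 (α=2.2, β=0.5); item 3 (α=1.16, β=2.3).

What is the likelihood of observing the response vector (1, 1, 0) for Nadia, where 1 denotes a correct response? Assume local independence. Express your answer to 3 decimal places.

0.046

P(θ) = 1 / (1 + exp(−α(θ − β)))
P_1 = 1/(1+e^{-0.1820}) = 0.5454
P_2 = 1/(1+e^{2.3540}) = 0.0867
P_3 = 1/(1+e^{3.3292}) = 0.0346
L = P_1 × P_2 × (1−P_3) = 0.5454 × 0.0867 × 0.9654 = 0.04567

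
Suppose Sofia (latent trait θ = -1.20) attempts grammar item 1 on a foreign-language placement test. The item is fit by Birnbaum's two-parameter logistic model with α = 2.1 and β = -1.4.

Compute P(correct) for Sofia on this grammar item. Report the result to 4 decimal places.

P(θ) = 1 / (1 + exp(−α(θ − β)))
Exponent: 2.1 × (-1.20 − (-1.4)) = 0.4200
1/(1 + e^{-0.4200}) = 0.6035

0.6035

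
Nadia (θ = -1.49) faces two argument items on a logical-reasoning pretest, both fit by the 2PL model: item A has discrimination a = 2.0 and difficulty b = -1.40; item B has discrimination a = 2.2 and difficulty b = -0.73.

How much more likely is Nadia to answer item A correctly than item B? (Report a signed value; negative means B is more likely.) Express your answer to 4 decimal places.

0.2970

P(θ) = 1 / (1 + exp(−a(θ − b)))
P_A = 0.4551
P_B = 0.1582
P_A − P_B = 0.2970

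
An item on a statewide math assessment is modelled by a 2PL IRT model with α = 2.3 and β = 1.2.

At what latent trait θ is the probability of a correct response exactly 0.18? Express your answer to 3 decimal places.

P(θ) = 1 / (1 + exp(−α(θ − β)))
logit = ln(0.1800/0.8200) = -1.5163
θ = β + logit/(α) = 1.2 + (-1.5163)/2.3000 = 0.5407

0.541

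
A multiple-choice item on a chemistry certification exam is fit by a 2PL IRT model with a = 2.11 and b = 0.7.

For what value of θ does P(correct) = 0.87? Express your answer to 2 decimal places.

P(θ) = 1 / (1 + exp(−a(θ − b)))
logit = ln(0.8700/0.1300) = 1.9010
θ = b + logit/(a) = 0.7 + 1.9010/2.1100 = 1.6009

1.60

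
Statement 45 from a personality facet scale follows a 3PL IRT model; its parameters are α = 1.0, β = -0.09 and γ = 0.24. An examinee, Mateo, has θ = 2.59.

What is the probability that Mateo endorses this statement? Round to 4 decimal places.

P(θ) = γ + (1 − γ) · 1 / (1 + exp(−α(θ − β)))
Exponent: 1.0 × (2.59 − (-0.09)) = 2.6800
1/(1 + e^{-2.6800}) = 0.9358
P = 0.24 + 0.76 × 0.9358 = 0.9512

0.9512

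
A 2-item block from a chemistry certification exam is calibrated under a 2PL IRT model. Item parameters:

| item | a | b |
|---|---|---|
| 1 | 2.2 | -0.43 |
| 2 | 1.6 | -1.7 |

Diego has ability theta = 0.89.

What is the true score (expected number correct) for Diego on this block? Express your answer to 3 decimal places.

1.932

P(theta) = 1 / (1 + exp(−a(theta − b)))
P_1 = 1/(1+e^{-2.9040}) = 0.9480
P_2 = 1/(1+e^{-4.1440}) = 0.9844
E[score] = 0.9480 + 0.9844 = 1.9324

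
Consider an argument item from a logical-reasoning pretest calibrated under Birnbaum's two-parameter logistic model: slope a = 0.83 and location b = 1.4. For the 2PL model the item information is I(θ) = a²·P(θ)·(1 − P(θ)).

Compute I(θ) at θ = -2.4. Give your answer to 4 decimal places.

P = 1/(1+e^{3.1540}) = 0.0409
P(1−P) = 0.0409 × 0.9591 = 0.0393
I = a² × P(1−P) = 0.83² × 0.0393 = 0.02705

0.0270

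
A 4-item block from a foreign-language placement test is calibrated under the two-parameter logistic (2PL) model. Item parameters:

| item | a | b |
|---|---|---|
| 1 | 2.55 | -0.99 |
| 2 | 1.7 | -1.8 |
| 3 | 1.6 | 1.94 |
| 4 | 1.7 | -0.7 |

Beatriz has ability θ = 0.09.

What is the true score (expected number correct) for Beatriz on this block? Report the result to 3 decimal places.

P(θ) = 1 / (1 + exp(−a(θ − b)))
P_1 = 1/(1+e^{-2.7540}) = 0.9401
P_2 = 1/(1+e^{-3.2130}) = 0.9613
P_3 = 1/(1+e^{2.9600}) = 0.0493
P_4 = 1/(1+e^{-1.3430}) = 0.7930
E[score] = 0.9401 + 0.9613 + 0.0493 + 0.7930 = 2.7437

2.744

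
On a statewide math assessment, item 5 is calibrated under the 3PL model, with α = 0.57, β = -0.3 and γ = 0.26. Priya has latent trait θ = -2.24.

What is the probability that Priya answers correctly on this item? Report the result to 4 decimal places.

P(θ) = γ + (1 − γ) · 1 / (1 + exp(−α(θ − β)))
Exponent: 0.57 × (-2.24 − (-0.3)) = -1.1058
1/(1 + e^{1.1058}) = 0.2487
P = 0.26 + 0.74 × 0.2487 = 0.4440

0.4440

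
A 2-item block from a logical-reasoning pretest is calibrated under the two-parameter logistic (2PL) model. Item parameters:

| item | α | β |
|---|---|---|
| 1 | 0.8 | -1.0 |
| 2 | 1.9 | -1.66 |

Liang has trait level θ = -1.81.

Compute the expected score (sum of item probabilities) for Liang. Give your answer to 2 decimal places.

0.77

P(θ) = 1 / (1 + exp(−α(θ − β)))
P_1 = 1/(1+e^{0.6480}) = 0.3434
P_2 = 1/(1+e^{0.2850}) = 0.4292
E[score] = 0.3434 + 0.4292 = 0.7727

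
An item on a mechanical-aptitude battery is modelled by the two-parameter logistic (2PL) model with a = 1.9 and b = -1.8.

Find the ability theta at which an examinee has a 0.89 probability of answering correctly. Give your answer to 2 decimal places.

-0.70

P(theta) = 1 / (1 + exp(−a(theta − b)))
logit = ln(0.8900/0.1100) = 2.0907
theta = b + logit/(a) = -1.8 + 2.0907/1.9000 = -0.6996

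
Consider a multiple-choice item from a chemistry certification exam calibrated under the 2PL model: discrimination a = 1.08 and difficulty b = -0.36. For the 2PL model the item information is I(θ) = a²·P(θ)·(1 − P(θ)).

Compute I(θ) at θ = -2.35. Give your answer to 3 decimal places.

0.109

P = 1/(1+e^{2.1492}) = 0.1044
P(1−P) = 0.1044 × 0.8956 = 0.0935
I = a² × P(1−P) = 1.08² × 0.0935 = 0.10906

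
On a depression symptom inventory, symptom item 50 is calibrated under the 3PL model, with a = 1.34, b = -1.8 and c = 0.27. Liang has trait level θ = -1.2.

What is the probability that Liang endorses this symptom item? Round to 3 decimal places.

0.774

P(θ) = c + (1 − c) · 1 / (1 + exp(−a(θ − b)))
Exponent: 1.34 × (-1.2 − (-1.8)) = 0.8040
1/(1 + e^{-0.8040}) = 0.6908
P = 0.27 + 0.73 × 0.6908 = 0.7743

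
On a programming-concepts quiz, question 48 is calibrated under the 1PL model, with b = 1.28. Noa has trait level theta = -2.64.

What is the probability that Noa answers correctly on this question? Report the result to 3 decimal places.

P(theta) = 1 / (1 + exp(−(theta − b)))
Exponent: (-2.64 − 1.28) = -3.9200
1/(1 + e^{3.9200}) = 0.0195
P = 0.0195

0.019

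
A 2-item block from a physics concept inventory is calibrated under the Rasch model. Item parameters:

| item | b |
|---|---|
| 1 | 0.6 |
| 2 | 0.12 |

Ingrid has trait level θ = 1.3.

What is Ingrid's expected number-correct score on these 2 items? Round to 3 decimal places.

1.433

P(θ) = 1 / (1 + exp(−(θ − b)))
P_1 = 1/(1+e^{-0.7000}) = 0.6682
P_2 = 1/(1+e^{-1.1800}) = 0.7649
E[score] = 0.6682 + 0.7649 = 1.4331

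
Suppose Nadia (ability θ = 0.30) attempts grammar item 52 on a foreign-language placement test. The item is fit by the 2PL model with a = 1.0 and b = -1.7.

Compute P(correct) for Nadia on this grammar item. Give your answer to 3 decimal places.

P(θ) = 1 / (1 + exp(−a(θ − b)))
Exponent: 1.0 × (0.30 − (-1.7)) = 2.0000
1/(1 + e^{-2.0000}) = 0.8808

0.881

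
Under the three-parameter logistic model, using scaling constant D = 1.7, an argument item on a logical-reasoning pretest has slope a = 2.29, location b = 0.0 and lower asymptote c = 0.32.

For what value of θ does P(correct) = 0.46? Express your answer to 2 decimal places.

-0.35

P(θ) = c + (1 − c) · 1 / (1 + exp(−D·a(θ − b)))
Remove guessing floor: (0.46 − 0.32)/(1 − 0.32) = 0.2059
logit = ln(0.2059/0.7941) = -1.3499
θ = b + logit/(1.7·a) = 0.0 + (-1.3499)/3.8930 = -0.3468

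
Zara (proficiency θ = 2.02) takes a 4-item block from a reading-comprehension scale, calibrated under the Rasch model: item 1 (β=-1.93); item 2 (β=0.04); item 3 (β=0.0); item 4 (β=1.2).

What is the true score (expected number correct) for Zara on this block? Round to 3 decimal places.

P(θ) = 1 / (1 + exp(−(θ − β)))
P_1 = 1/(1+e^{-3.9500}) = 0.9811
P_2 = 1/(1+e^{-1.9800}) = 0.8787
P_3 = 1/(1+e^{-2.0200}) = 0.8829
P_4 = 1/(1+e^{-0.8200}) = 0.6942
E[score] = 0.9811 + 0.8787 + 0.8829 + 0.6942 = 3.4369

3.437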